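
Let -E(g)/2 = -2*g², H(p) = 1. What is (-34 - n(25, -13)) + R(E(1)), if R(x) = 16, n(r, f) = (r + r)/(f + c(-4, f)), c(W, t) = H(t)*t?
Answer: -209/13 ≈ -16.077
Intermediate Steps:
c(W, t) = t (c(W, t) = 1*t = t)
E(g) = 4*g² (E(g) = -(-4)*g² = 4*g²)
n(r, f) = r/f (n(r, f) = (r + r)/(f + f) = (2*r)/((2*f)) = (2*r)*(1/(2*f)) = r/f)
(-34 - n(25, -13)) + R(E(1)) = (-34 - 25/(-13)) + 16 = (-34 - 25*(-1)/13) + 16 = (-34 - 1*(-25/13)) + 16 = (-34 + 25/13) + 16 = -417/13 + 16 = -209/13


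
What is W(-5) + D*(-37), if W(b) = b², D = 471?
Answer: -17402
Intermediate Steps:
W(-5) + D*(-37) = (-5)² + 471*(-37) = 25 - 17427 = -17402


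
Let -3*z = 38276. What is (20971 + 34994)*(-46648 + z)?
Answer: -3324694100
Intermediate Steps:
z = -38276/3 (z = -⅓*38276 = -38276/3 ≈ -12759.)
(20971 + 34994)*(-46648 + z) = (20971 + 34994)*(-46648 - 38276/3) = 55965*(-178220/3) = -3324694100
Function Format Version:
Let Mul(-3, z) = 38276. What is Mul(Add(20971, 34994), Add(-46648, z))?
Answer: -3324694100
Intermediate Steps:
z = Rational(-38276, 3) (z = Mul(Rational(-1, 3), 38276) = Rational(-38276, 3) ≈ -12759.)
Mul(Add(20971, 34994), Add(-46648, z)) = Mul(Add(20971, 34994), Add(-46648, Rational(-38276, 3))) = Mul(55965, Rational(-178220, 3)) = -3324694100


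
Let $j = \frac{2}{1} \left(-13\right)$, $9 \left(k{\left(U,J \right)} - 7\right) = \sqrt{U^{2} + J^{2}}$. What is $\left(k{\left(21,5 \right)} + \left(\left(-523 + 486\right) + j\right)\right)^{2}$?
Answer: $\frac{\left(-504 + \sqrt{466}\right)^{2}}{81} \approx 2873.1$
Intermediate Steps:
$k{\left(U,J \right)} = 7 + \frac{\sqrt{J^{2} + U^{2}}}{9}$ ($k{\left(U,J \right)} = 7 + \frac{\sqrt{U^{2} + J^{2}}}{9} = 7 + \frac{\sqrt{J^{2} + U^{2}}}{9}$)
$j = -26$ ($j = 2 \cdot 1 \left(-13\right) = 2 \left(-13\right) = -26$)
$\left(k{\left(21,5 \right)} + \left(\left(-523 + 486\right) + j\right)\right)^{2} = \left(\left(7 + \frac{\sqrt{5^{2} + 21^{2}}}{9}\right) + \left(\left(-523 + 486\right) - 26\right)\right)^{2} = \left(\left(7 + \frac{\sqrt{25 + 441}}{9}\right) - 63\right)^{2} = \left(\left(7 + \frac{\sqrt{466}}{9}\right) - 63\right)^{2} = \left(-56 + \frac{\sqrt{466}}{9}\right)^{2}$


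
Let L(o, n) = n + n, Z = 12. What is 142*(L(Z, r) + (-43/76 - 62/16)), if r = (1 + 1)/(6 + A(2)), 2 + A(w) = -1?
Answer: -100607/228 ≈ -441.26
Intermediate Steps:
A(w) = -3 (A(w) = -2 - 1 = -3)
r = 2/3 (r = (1 + 1)/(6 - 3) = 2/3 ≈ 0.66667)
L(o, n) = 2*n
142*(L(Z, r) + (-43/76 - 62/16)) = 142*(2*(2/3) + (-43/76 - 62/16)) = 142*(4/3 + (-43*1/76 - 62*1/16)) = 142*(4/3 + (-43/76 - 31/8)) = 142*(4/3 - 675/152) = 142*(-1417/456) = -100607/228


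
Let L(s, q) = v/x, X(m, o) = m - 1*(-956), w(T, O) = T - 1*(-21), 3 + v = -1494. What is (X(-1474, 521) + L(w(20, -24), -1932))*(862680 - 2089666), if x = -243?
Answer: 50869612574/81 ≈ 6.2802e+8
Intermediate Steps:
v = -1497 (v = -3 - 1494 = -1497)
w(T, O) = 21 + T (w(T, O) = T + 21 = 21 + T)
X(m, o) = 956 + m (X(m, o) = m + 956 = 956 + m)
L(s, q) = 499/81 (L(s, q) = -1497/(-243) = -1497*(-1/243) = 499/81)
(X(-1474, 521) + L(w(20, -24), -1932))*(862680 - 2089666) = ((956 - 1474) + 499/81)*(862680 - 2089666) = (-518 + 499/81)*(-1226986) = -41459/81*(-1226986) = 50869612574/81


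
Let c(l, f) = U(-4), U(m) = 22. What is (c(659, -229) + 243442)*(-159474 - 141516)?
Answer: -73280229360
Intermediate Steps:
c(l, f) = 22
(c(659, -229) + 243442)*(-159474 - 141516) = (22 + 243442)*(-159474 - 141516) = 243464*(-300990) = -73280229360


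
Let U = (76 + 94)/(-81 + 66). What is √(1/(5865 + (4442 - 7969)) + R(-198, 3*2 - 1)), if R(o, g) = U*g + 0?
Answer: I*√2787763398/7014 ≈ 7.5277*I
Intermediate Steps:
U = -34/3 (U = 170/(-15) = 170*(-1/15) = -34/3 ≈ -11.333)
R(o, g) = -34*g/3 (R(o, g) = -34*g/3 + 0 = -34*g/3)
√(1/(5865 + (4442 - 7969)) + R(-198, 3*2 - 1)) = √(1/(5865 + (4442 - 7969)) - 34*(3*2 - 1)/3) = √(1/(5865 - 3527) - 34*(6 - 1)/3) = √(1/2338 - 34/3*5) = √(1/2338 - 170/3) = √(-397457/7014) = I*√2787763398/7014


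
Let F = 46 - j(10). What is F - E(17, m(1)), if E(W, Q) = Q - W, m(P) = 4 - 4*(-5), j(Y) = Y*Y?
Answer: -61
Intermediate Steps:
j(Y) = Y**2
F = -54 (F = 46 - 1*10**2 = 46 - 1*100 = 46 - 100 = -54)
m(P) = 24 (m(P) = 4 + 20 = 24)
F - E(17, m(1)) = -54 - (24 - 1*17) = -54 - (24 - 17) = -54 - 1*7 = -54 - 7 = -61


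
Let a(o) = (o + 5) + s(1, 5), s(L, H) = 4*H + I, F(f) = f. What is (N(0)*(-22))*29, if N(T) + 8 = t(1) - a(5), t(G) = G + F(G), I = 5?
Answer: 26158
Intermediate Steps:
s(L, H) = 5 + 4*H (s(L, H) = 4*H + 5 = 5 + 4*H)
t(G) = 2*G (t(G) = G + G = 2*G)
a(o) = 30 + o (a(o) = (o + 5) + (5 + 4*5) = (5 + o) + (5 + 20) = (5 + o) + 25 = 30 + o)
N(T) = -41 (N(T) = -8 + (2*1 - (30 + 5)) = -8 + (2 - 1*35) = -8 + (2 - 35) = -8 - 33 = -41)
(N(0)*(-22))*29 = -41*(-22)*29 = 902*29 = 26158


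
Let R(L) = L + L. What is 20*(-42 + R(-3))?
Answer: -960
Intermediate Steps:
R(L) = 2*L
20*(-42 + R(-3)) = 20*(-42 + 2*(-3)) = 20*(-42 - 6) = 20*(-48) = -960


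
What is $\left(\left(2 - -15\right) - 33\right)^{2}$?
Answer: $256$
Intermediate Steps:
$\left(\left(2 - -15\right) - 33\right)^{2} = \left(\left(2 + 15\right) - 33\right)^{2} = \left(17 - 33\right)^{2} = \left(-16\right)^{2} = 256$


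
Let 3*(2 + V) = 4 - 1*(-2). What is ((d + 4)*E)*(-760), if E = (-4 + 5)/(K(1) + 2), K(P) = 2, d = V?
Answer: -760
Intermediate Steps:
V = 0 (V = -2 + (4 - 1*(-2))/3 = -2 + (4 + 2)/3 = -2 + (⅓)*6 = -2 + 2 = 0)
d = 0
E = ¼ (E = (-4 + 5)/(2 + 2) = 1/4 = 1*(¼) = ¼ ≈ 0.25000)
((d + 4)*E)*(-760) = ((0 + 4)*(¼))*(-760) = (4*(¼))*(-760) = 1*(-760) = -760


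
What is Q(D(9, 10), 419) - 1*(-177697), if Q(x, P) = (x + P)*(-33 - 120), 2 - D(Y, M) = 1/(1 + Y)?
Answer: 1132993/10 ≈ 1.1330e+5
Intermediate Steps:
D(Y, M) = 2 - 1/(1 + Y)
Q(x, P) = -153*P - 153*x (Q(x, P) = (P + x)*(-153) = -153*P - 153*x)
Q(D(9, 10), 419) - 1*(-177697) = (-153*419 - 153*(1 + 2*9)/(1 + 9)) - 1*(-177697) = (-64107 - 153*(1 + 18)/10) + 177697 = (-64107 - 153*19/10) + 177697 = (-64107 - 2907/10) + 177697 = -643977/10 + 177697 = 1132993/10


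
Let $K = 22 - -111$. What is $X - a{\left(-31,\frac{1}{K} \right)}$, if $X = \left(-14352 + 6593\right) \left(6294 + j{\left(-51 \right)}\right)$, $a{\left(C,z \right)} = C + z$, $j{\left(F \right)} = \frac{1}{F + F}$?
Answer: $- \frac{662496138245}{13566} \approx -4.8835 \cdot 10^{7}$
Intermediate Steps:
$K = 133$ ($K = 22 + 111 = 133$)
$j{\left(F \right)} = \frac{1}{2 F}$
$X = - \frac{4981177133}{102}$ ($X = \left(-14352 + 6593\right) \left(6294 + \frac{1}{2 \left(-51\right)}\right) = - 7759 \left(6294 + \frac{1}{2} \left(- \frac{1}{51}\right)\right) = - 7759 \left(6294 - \frac{1}{102}\right) = \left(-7759\right) \frac{641987}{102} = - \frac{4981177133}{102} \approx -4.8835 \cdot 10^{7}$)
$X - a{\left(-31,\frac{1}{K} \right)} = - \frac{4981177133}{102} - \left(-31 + \frac{1}{133}\right) = - \frac{4981177133}{102} - - \frac{4122}{133} = - \frac{4981177133}{102} + \frac{4122}{133} = - \frac{662496138245}{13566}$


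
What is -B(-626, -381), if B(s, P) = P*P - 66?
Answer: -145095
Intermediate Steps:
B(s, P) = -66 + P² (B(s, P) = P² - 66 = -66 + P²)
-B(-626, -381) = -(-66 + (-381)²) = -(-66 + 145161) = -1*145095 = -145095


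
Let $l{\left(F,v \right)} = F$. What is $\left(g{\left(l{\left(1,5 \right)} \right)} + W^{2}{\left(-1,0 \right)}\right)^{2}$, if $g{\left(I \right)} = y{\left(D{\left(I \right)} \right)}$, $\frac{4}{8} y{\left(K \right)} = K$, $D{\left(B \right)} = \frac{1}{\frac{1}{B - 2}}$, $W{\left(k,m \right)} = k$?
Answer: $1$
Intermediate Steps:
$D{\left(B \right)} = -2 + B$ ($D{\left(B \right)} = \frac{1}{\frac{1}{-2 + B}} = -2 + B$)
$y{\left(K \right)} = 2 K$
$g{\left(I \right)} = -4 + 2 I$ ($g{\left(I \right)} = 2 \left(-2 + I\right) = -4 + 2 I$)
$\left(g{\left(l{\left(1,5 \right)} \right)} + W^{2}{\left(-1,0 \right)}\right)^{2} = \left(\left(-4 + 2 \cdot 1\right) + \left(-1\right)^{2}\right)^{2} = \left(\left(-4 + 2\right) + 1\right)^{2} = \left(-2 + 1\right)^{2} = \left(-1\right)^{2} = 1$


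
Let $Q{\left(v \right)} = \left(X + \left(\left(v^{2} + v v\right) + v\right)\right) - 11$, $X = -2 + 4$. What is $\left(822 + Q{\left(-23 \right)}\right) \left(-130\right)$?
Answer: $-240240$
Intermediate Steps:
$X = 2$
$Q{\left(v \right)} = -9 + v + 2 v^{2}$ ($Q{\left(v \right)} = \left(2 + \left(\left(v^{2} + v v\right) + v\right)\right) - 11 = \left(2 + \left(\left(v^{2} + v^{2}\right) + v\right)\right) - 11 = \left(2 + \left(2 v^{2} + v\right)\right) - 11 = \left(2 + \left(v + 2 v^{2}\right)\right) - 11 = \left(2 + v + 2 v^{2}\right) - 11 = -9 + v + 2 v^{2}$)
$\left(822 + Q{\left(-23 \right)}\right) \left(-130\right) = \left(822 - \left(32 - 1058\right)\right) \left(-130\right) = \left(822 - -1026\right) \left(-130\right) = \left(822 + 1026\right) \left(-130\right) = 1848 \left(-130\right) = -240240$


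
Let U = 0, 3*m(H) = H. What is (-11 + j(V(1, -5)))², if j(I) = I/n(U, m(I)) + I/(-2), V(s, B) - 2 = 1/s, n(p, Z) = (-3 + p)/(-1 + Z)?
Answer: 625/4 ≈ 156.25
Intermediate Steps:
m(H) = H/3
n(p, Z) = (-3 + p)/(-1 + Z)
V(s, B) = 2 + 1/s
j(I) = -I/2 + I*(⅓ - I/9) (j(I) = I/(((-3 + 0)/(-1 + I/3))) + I/(-2) = I/((-3/(-1 + I/3))) + I*(-½) = I/((-3/(-1 + I/3))) - I/2 = I*(⅓ - I/9) - I/2 = -I/2 + I*(⅓ - I/9))
(-11 + j(V(1, -5)))² = (-11 + (2 + 1/1)*(-3 - 2*(2 + 1/1))/18)² = (-11 + (2 + 1)*(-3 - 2*(2 + 1))/18)² = (-11 + (1/18)*3*(-3 - 2*3))² = (-11 + (1/18)*3*(-3 - 6))² = (-11 + (1/18)*3*(-9))² = (-11 - 3/2)² = (-25/2)² = 625/4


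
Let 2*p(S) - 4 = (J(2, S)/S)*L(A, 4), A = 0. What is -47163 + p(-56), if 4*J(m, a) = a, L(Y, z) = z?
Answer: -94321/2 ≈ -47161.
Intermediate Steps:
J(m, a) = a/4
p(S) = 5/2 (p(S) = 2 + (((S/4)/S)*4)/2 = 2 + ((1/4)*4)/2 = 2 + (1/2)*1 = 2 + 1/2 = 5/2)
-47163 + p(-56) = -47163 + 5/2 = -94321/2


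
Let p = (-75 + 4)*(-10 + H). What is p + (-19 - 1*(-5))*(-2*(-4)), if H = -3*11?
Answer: 2941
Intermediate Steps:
H = -33
p = 3053 (p = (-75 + 4)*(-10 - 33) = -71*(-43) = 3053)
p + (-19 - 1*(-5))*(-2*(-4)) = 3053 + (-19 - 1*(-5))*(-2*(-4)) = 3053 + (-19 + 5)*8 = 3053 - 14*8 = 3053 - 112 = 2941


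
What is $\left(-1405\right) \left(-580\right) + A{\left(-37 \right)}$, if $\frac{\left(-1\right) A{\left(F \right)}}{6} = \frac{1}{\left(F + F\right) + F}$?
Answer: $\frac{30151302}{37} \approx 8.149 \cdot 10^{5}$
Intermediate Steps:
$A{\left(F \right)} = - \frac{2}{F}$ ($A{\left(F \right)} = - \frac{6}{\left(F + F\right) + F} = - \frac{6}{2 F + F} = - \frac{6}{3 F} = - 6 \frac{1}{3 F} = - \frac{2}{F}$)
$\left(-1405\right) \left(-580\right) + A{\left(-37 \right)} = \left(-1405\right) \left(-580\right) - \frac{2}{-37} = 814900 - - \frac{2}{37} = 814900 + \frac{2}{37} = \frac{30151302}{37}$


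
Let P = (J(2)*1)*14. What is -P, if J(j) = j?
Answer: -28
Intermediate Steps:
P = 28 (P = (2*1)*14 = 2*14 = 28)
-P = -1*28 = -28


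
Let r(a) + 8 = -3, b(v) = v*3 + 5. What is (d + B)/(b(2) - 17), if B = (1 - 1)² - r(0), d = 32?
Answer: -43/6 ≈ -7.1667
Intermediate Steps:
b(v) = 5 + 3*v (b(v) = 3*v + 5 = 5 + 3*v)
r(a) = -11 (r(a) = -8 - 3 = -11)
B = 11 (B = (1 - 1)² - 1*(-11) = 0² + 11 = 0 + 11 = 11)
(d + B)/(b(2) - 17) = (32 + 11)/((5 + 3*2) - 17) = 43/((5 + 6) - 17) = 43/(11 - 17) = 43/(-6) = -⅙*43 = -43/6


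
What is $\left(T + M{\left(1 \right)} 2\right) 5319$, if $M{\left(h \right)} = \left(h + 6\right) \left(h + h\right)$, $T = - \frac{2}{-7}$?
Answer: $\frac{1053162}{7} \approx 1.5045 \cdot 10^{5}$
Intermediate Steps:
$T = \frac{2}{7}$ ($T = \left(-2\right) \left(- \frac{1}{7}\right) = \frac{2}{7} \approx 0.28571$)
$M{\left(h \right)} = 2 h \left(6 + h\right)$ ($M{\left(h \right)} = \left(6 + h\right) 2 h = 2 h \left(6 + h\right)$)
$\left(T + M{\left(1 \right)} 2\right) 5319 = \left(\frac{2}{7} + 2 \cdot 1 \left(6 + 1\right) 2\right) 5319 = \left(\frac{2}{7} + 2 \cdot 1 \cdot 7 \cdot 2\right) 5319 = \left(\frac{2}{7} + 14 \cdot 2\right) 5319 = \left(\frac{2}{7} + 28\right) 5319 = \frac{198}{7} \cdot 5319 = \frac{1053162}{7}$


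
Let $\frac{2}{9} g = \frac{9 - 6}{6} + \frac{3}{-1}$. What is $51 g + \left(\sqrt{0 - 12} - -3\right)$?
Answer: $- \frac{2283}{4} + 2 i \sqrt{3} \approx -570.75 + 3.4641 i$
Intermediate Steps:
$g = - \frac{45}{4}$ ($g = \frac{9 \left(\frac{9 - 6}{6} + \frac{3}{-1}\right)}{2} = \frac{9 \left(\left(9 - 6\right) \frac{1}{6} + 3 \left(-1\right)\right)}{2} = \frac{9 \left(\left(9 - 6\right) \frac{1}{6} - 3\right)}{2} = \frac{9 \left(3 \cdot \frac{1}{6} - 3\right)}{2} = \frac{9 \left(\frac{1}{2} - 3\right)}{2} = \frac{9}{2} \left(- \frac{5}{2}\right) = - \frac{45}{4} \approx -11.25$)
$51 g + \left(\sqrt{0 - 12} - -3\right) = 51 \left(- \frac{45}{4}\right) + \left(\sqrt{0 - 12} - -3\right) = - \frac{2295}{4} + \left(\sqrt{-12} + 3\right) = - \frac{2295}{4} + \left(2 i \sqrt{3} + 3\right) = - \frac{2295}{4} + \left(3 + 2 i \sqrt{3}\right) = - \frac{2283}{4} + 2 i \sqrt{3}$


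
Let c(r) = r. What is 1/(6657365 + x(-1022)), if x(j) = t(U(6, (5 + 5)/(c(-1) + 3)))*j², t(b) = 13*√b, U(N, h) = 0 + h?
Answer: -102421/13500454760663 + 1044484*√5/67502273803315 ≈ 2.7013e-8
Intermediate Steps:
U(N, h) = h
x(j) = 13*√5*j² (x(j) = (13*√((5 + 5)/(-1 + 3)))*j² = (13*√(10/2))*j² = (13*√(10*(½)))*j² = (13*√5)*j² = 13*√5*j²)
1/(6657365 + x(-1022)) = 1/(6657365 + 13*√5*(-1022)²) = 1/(6657365 + 13*√5*1044484) = 1/(6657365 + 13578292*√5)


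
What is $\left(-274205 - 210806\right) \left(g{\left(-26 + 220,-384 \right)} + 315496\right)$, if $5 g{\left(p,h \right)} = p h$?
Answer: $- \frac{728963772824}{5} \approx -1.4579 \cdot 10^{11}$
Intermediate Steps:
$g{\left(p,h \right)} = \frac{h p}{5}$ ($g{\left(p,h \right)} = \frac{p h}{5} = \frac{h p}{5}$)
$\left(-274205 - 210806\right) \left(g{\left(-26 + 220,-384 \right)} + 315496\right) = \left(-274205 - 210806\right) \left(\frac{1}{5} \left(-384\right) \left(-26 + 220\right) + 315496\right) = - 485011 \left(\frac{1}{5} \left(-384\right) 194 + 315496\right) = - 485011 \left(- \frac{74496}{5} + 315496\right) = \left(-485011\right) \frac{1502984}{5} = - \frac{728963772824}{5}$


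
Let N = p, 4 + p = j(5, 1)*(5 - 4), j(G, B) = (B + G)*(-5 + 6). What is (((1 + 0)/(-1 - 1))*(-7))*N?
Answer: 7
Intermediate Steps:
j(G, B) = B + G (j(G, B) = (B + G)*1 = B + G)
p = 2 (p = -4 + (1 + 5)*(5 - 4) = -4 + 6*1 = -4 + 6 = 2)
N = 2
(((1 + 0)/(-1 - 1))*(-7))*N = (((1 + 0)/(-1 - 1))*(-7))*2 = ((1/(-2))*(-7))*2 = ((1*(-½))*(-7))*2 = -½*(-7)*2 = (7/2)*2 = 7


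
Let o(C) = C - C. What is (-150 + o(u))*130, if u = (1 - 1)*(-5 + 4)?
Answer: -19500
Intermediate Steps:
u = 0 (u = 0*(-1) = 0)
o(C) = 0
(-150 + o(u))*130 = (-150 + 0)*130 = -150*130 = -19500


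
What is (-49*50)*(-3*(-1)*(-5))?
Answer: 36750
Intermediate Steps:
(-49*50)*(-3*(-1)*(-5)) = -7350*(-5) = -2450*(-15) = 36750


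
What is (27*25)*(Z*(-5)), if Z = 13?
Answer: -43875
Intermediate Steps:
(27*25)*(Z*(-5)) = (27*25)*(13*(-5)) = 675*(-65) = -43875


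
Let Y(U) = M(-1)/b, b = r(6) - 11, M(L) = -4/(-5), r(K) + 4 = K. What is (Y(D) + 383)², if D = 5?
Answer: 296907361/2025 ≈ 1.4662e+5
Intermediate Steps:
r(K) = -4 + K
M(L) = ⅘ (M(L) = -4*(-⅕) = ⅘)
b = -9 (b = (-4 + 6) - 11 = 2 - 11 = -9)
Y(U) = -4/45 (Y(U) = (⅘)/(-9) = (⅘)*(-⅑) = -4/45)
(Y(D) + 383)² = (-4/45 + 383)² = (17231/45)² = 296907361/2025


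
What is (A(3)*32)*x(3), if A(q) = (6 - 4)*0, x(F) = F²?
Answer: 0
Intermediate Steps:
A(q) = 0 (A(q) = 2*0 = 0)
(A(3)*32)*x(3) = (0*32)*3² = 0*9 = 0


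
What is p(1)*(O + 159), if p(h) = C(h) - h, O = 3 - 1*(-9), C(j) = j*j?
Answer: 0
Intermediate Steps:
C(j) = j**2
O = 12 (O = 3 + 9 = 12)
p(h) = h**2 - h
p(1)*(O + 159) = (1*(-1 + 1))*(12 + 159) = (1*0)*171 = 0*171 = 0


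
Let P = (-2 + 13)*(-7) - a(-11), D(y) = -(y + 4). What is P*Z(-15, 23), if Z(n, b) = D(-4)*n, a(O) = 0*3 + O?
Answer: 0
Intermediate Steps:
a(O) = O (a(O) = 0 + O = O)
D(y) = -4 - y (D(y) = -(4 + y) = -4 - y)
Z(n, b) = 0 (Z(n, b) = (-4 - 1*(-4))*n = (-4 + 4)*n = 0*n = 0)
P = -66 (P = (-2 + 13)*(-7) - 1*(-11) = 11*(-7) + 11 = -77 + 11 = -66)
P*Z(-15, 23) = -66*0 = 0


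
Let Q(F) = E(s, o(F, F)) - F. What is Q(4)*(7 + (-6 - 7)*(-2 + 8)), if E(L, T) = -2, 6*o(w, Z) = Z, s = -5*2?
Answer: 426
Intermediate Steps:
s = -10
o(w, Z) = Z/6
Q(F) = -2 - F
Q(4)*(7 + (-6 - 7)*(-2 + 8)) = (-2 - 1*4)*(7 + (-6 - 7)*(-2 + 8)) = (-2 - 4)*(7 - 13*6) = -6*(7 - 78) = -6*(-71) = 426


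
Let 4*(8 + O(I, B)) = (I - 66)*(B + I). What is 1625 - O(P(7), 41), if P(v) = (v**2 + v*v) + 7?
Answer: 419/2 ≈ 209.50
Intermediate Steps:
P(v) = 7 + 2*v**2 (P(v) = (v**2 + v**2) + 7 = 2*v**2 + 7 = 7 + 2*v**2)
O(I, B) = -8 + (-66 + I)*(B + I)/4 (O(I, B) = -8 + ((I - 66)*(B + I))/4 = -8 + ((-66 + I)*(B + I))/4 = -8 + (-66 + I)*(B + I)/4)
1625 - O(P(7), 41) = 1625 - (-8 - 33/2*41 - 33*(7 + 2*7**2)/2 + (7 + 2*7**2)**2/4 + (1/4)*41*(7 + 2*7**2)) = 1625 - (-8 - 1353/2 - 33*(7 + 2*49)/2 + (7 + 2*49)**2/4 + (1/4)*41*(7 + 2*49)) = 1625 - (-8 - 1353/2 - 33*(7 + 98)/2 + (7 + 98)**2/4 + (1/4)*41*(7 + 98)) = 1625 - (-8 - 1353/2 - 33/2*105 + (1/4)*105**2 + (1/4)*41*105) = 1625 - (-8 - 1353/2 - 3465/2 + (1/4)*11025 + 4305/4) = 1625 - (-8 - 1353/2 - 3465/2 + 11025/4 + 4305/4) = 1625 - 1*2831/2 = 1625 - 2831/2 = 419/2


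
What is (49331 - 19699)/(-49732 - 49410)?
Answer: -14816/49571 ≈ -0.29888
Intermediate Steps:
(49331 - 19699)/(-49732 - 49410) = 29632/(-99142) = 29632*(-1/99142) = -14816/49571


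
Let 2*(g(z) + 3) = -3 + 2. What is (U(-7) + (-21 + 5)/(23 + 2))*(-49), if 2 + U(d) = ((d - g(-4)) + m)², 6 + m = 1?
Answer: -341089/100 ≈ -3410.9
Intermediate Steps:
g(z) = -7/2 (g(z) = -3 + (-3 + 2)/2 = -3 + (½)*(-1) = -3 - ½ = -7/2)
m = -5 (m = -6 + 1 = -5)
U(d) = -2 + (-3/2 + d)² (U(d) = -2 + ((d - 1*(-7/2)) - 5)² = -2 + ((d + 7/2) - 5)² = -2 + ((7/2 + d) - 5)² = -2 + (-3/2 + d)²)
(U(-7) + (-21 + 5)/(23 + 2))*(-49) = ((-2 + (-3 + 2*(-7))²/4) + (-21 + 5)/(23 + 2))*(-49) = ((-2 + (-3 - 14)²/4) - 16/25)*(-49) = ((-2 + (¼)*(-17)²) - 16*1/25)*(-49) = ((-2 + (¼)*289) - 16/25)*(-49) = ((-2 + 289/4) - 16/25)*(-49) = (281/4 - 16/25)*(-49) = (6961/100)*(-49) = -341089/100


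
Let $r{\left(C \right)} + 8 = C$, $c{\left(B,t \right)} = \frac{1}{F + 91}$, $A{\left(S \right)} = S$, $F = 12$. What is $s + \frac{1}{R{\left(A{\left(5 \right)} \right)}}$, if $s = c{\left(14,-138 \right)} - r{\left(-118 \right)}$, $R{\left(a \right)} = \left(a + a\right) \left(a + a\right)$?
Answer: $\frac{1298003}{10300} \approx 126.02$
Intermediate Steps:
$c{\left(B,t \right)} = \frac{1}{103}$ ($c{\left(B,t \right)} = \frac{1}{12 + 91} = \frac{1}{103}$)
$R{\left(a \right)} = 4 a^{2}$ ($R{\left(a \right)} = 2 a 2 a = 4 a^{2}$)
$r{\left(C \right)} = -8 + C$
$s = \frac{12979}{103}$ ($s = \frac{1}{103} - \left(-8 - 118\right) = \frac{1}{103} - -126 = \frac{1}{103} + 126 = \frac{12979}{103} \approx 126.01$)
$s + \frac{1}{R{\left(A{\left(5 \right)} \right)}} = \frac{12979}{103} + \frac{1}{4 \cdot 5^{2}} = \frac{12979}{103} + \frac{1}{4 \cdot 25} = \frac{12979}{103} + \frac{1}{100} = \frac{1298003}{10300}$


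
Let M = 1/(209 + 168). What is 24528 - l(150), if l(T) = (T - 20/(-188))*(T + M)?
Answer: 35644327/17719 ≈ 2011.6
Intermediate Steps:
M = 1/377 ≈ 0.0026525
l(T) = (1/377 + T)*(5/47 + T) (l(T) = (T - 20/(-188))*(T + 1/377) = (T - 20*(-1/188))*(1/377 + T) = (T + 5/47)*(1/377 + T) = (5/47 + T)*(1/377 + T) = (1/377 + T)*(5/47 + T))
24528 - l(150) = 24528 - (5/17719 + 150² + (1932/17719)*150) = 24528 - (5/17719 + 22500 + 289800/17719) = 24528 - 1*398967305/17719 = 24528 - 398967305/17719 = 35644327/17719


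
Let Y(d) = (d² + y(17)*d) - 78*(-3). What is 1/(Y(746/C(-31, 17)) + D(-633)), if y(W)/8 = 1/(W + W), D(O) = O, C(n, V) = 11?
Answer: 2057/8672853 ≈ 0.00023718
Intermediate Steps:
y(W) = 4/W (y(W) = 8/(W + W) = 8/((2*W)) = 8*(1/(2*W)) = 4/W)
Y(d) = 234 + d² + 4*d/17 (Y(d) = (d² + (4/17)*d) - 78*(-3) = (d² + (4*(1/17))*d) + 234 = (d² + 4*d/17) + 234 = 234 + d² + 4*d/17)
1/(Y(746/C(-31, 17)) + D(-633)) = 1/((234 + (746/11)² + 4*(746/11)/17) - 633) = 1/((234 + (746*(1/11))² + 4*(746*(1/11))/17) - 633) = 1/((234 + (746/11)² + (4/17)*(746/11)) - 633) = 1/((234 + 556516/121 + 2984/187) - 633) = 1/(9974934/2057 - 633) = 1/(8672853/2057) = 2057/8672853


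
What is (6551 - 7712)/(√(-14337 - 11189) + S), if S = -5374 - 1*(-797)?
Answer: 590433/2330495 + 129*I*√25526/2330495 ≈ 0.25335 + 0.0088437*I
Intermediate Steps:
S = -4577 (S = -5374 + 797 = -4577)
(6551 - 7712)/(√(-14337 - 11189) + S) = (6551 - 7712)/(√(-14337 - 11189) - 4577) = -1161/(√(-25526) - 4577) = -1161/(I*√25526 - 4577) = -1161/(-4577 + I*√25526)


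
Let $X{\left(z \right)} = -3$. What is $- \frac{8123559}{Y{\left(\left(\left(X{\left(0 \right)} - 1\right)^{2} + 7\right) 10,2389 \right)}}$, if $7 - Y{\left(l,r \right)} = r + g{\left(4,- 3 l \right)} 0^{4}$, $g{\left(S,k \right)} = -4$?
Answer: $\frac{2707853}{794} \approx 3410.4$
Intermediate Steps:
$Y{\left(l,r \right)} = 7 - r$ ($Y{\left(l,r \right)} = 7 - \left(r - 4 \cdot 0^{4}\right) = 7 - \left(r - 0\right) = 7 - \left(r + 0\right) = 7 - r$)
$- \frac{8123559}{Y{\left(\left(\left(X{\left(0 \right)} - 1\right)^{2} + 7\right) 10,2389 \right)}} = - \frac{8123559}{7 - 2389} = - \frac{8123559}{-2382} = \left(-8123559\right) \left(- \frac{1}{2382}\right) = \frac{2707853}{794}$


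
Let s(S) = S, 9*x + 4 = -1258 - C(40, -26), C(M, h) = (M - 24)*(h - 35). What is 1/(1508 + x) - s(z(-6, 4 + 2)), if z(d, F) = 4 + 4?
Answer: -106279/13286 ≈ -7.9993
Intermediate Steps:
C(M, h) = (-35 + h)*(-24 + M) (C(M, h) = (-24 + M)*(-35 + h) = (-35 + h)*(-24 + M))
x = -286/9 (x = -4/9 + (-1258 - (840 - 35*40 - 24*(-26) + 40*(-26)))/9 = -4/9 + (-1258 - (840 - 1400 + 624 - 1040))/9 = -4/9 + (-1258 - 1*(-976))/9 = -4/9 + (-1258 + 976)/9 = -4/9 + (⅑)*(-282) = -4/9 - 94/3 = -286/9 ≈ -31.778)
z(d, F) = 8
1/(1508 + x) - s(z(-6, 4 + 2)) = 1/(1508 - 286/9) - 1*8 = 1/(13286/9) - 8 = 9/13286 - 8 = -106279/13286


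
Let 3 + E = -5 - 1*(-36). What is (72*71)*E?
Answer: 143136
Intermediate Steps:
E = 28 (E = -3 + (-5 - 1*(-36)) = -3 + (-5 + 36) = -3 + 31 = 28)
(72*71)*E = (72*71)*28 = 5112*28 = 143136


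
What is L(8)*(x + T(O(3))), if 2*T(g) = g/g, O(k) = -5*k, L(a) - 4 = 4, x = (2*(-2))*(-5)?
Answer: 164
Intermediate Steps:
x = 20 (x = -4*(-5) = 20)
L(a) = 8 (L(a) = 4 + 4 = 8)
T(g) = ½ (T(g) = (g/g)/2 = (½)*1 = ½)
L(8)*(x + T(O(3))) = 8*(20 + ½) = 8*(41/2) = 164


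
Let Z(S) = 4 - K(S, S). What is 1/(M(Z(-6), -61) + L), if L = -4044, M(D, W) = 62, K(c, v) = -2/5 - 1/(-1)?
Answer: -1/3982 ≈ -0.00025113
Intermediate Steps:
K(c, v) = ⅗ (K(c, v) = -2*⅕ - 1*(-1) = -⅖ + 1 = ⅗)
Z(S) = 17/5 (Z(S) = 4 - 1*⅗ = 4 - ⅗ = 17/5)
1/(M(Z(-6), -61) + L) = 1/(62 - 4044) = 1/(-3982) = -1/3982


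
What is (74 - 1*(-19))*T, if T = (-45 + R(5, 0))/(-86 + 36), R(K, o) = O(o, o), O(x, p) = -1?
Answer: 2139/25 ≈ 85.560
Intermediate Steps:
R(K, o) = -1
T = 23/25 (T = (-45 - 1)/(-86 + 36) = -46/(-50) = -46*(-1/50) = 23/25 ≈ 0.92000)
(74 - 1*(-19))*T = (74 - 1*(-19))*(23/25) = (74 + 19)*(23/25) = 93*(23/25) = 2139/25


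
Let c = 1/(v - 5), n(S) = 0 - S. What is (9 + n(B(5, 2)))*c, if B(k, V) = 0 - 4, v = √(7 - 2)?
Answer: -13/4 - 13*√5/20 ≈ -4.7034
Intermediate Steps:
v = √5 ≈ 2.2361
B(k, V) = -4
n(S) = -S
c = 1/(-5 + √5) (c = 1/(√5 - 5) = 1/(-5 + √5) ≈ -0.36180)
(9 + n(B(5, 2)))*c = (9 - 1*(-4))*(-¼ - √5/20) = (9 + 4)*(-¼ - √5/20) = 13*(-¼ - √5/20) = -13/4 - 13*√5/20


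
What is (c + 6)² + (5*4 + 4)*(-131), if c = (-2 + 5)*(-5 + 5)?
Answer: -3108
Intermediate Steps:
c = 0 (c = 3*0 = 0)
(c + 6)² + (5*4 + 4)*(-131) = (0 + 6)² + (5*4 + 4)*(-131) = 6² + (20 + 4)*(-131) = 36 + 24*(-131) = 36 - 3144 = -3108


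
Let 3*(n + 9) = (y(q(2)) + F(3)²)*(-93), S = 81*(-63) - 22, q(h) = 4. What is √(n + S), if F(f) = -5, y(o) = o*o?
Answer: I*√6405 ≈ 80.031*I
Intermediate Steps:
y(o) = o²
S = -5125 (S = -5103 - 22 = -5125)
n = -1280 (n = -9 + ((4² + (-5)²)*(-93))/3 = -9 + ((16 + 25)*(-93))/3 = -9 + (41*(-93))/3 = -9 + (⅓)*(-3813) = -9 - 1271 = -1280)
√(n + S) = √(-1280 - 5125) = √(-6405) = I*√6405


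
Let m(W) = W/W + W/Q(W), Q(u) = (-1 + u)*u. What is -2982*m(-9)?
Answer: -13419/5 ≈ -2683.8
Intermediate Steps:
Q(u) = u*(-1 + u)
m(W) = 1 + 1/(-1 + W) (m(W) = W/W + W/((W*(-1 + W))) = 1 + W*(1/(W*(-1 + W))) = 1 + 1/(-1 + W))
-2982*m(-9) = -(-26838)/(-1 - 9) = -(-26838)/(-10) = -(-26838)*(-1)/10 = -2982*9/10 = -13419/5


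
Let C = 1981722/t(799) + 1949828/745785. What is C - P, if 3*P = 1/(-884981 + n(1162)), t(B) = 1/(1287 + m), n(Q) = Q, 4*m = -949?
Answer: 2742430232866667476639/1318277905830 ≈ 2.0803e+9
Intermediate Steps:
m = -949/4 (m = (¼)*(-949) = -949/4 ≈ -237.25)
t(B) = 4/4199 (t(B) = 1/(1287 - 949/4) = 1/(4199/4) = 4/4199)
P = -1/2651457 (P = 1/(3*(-884981 + 1162)) = (⅓)/(-883819) = (⅓)*(-1/883819) = -1/2651457 ≈ -3.7715e-7)
C = 3102931972345771/1491570 (C = 1981722/(4/4199) + 1949828/745785 = 1981722*(4199/4) + 1949828*(1/745785) = 4160625339/2 + 1949828/745785 = 3102931972345771/1491570 ≈ 2.0803e+9)
C - P = 3102931972345771/1491570 - 1*(-1/2651457) = 3102931972345771/1491570 + 1/2651457 = 2742430232866667476639/1318277905830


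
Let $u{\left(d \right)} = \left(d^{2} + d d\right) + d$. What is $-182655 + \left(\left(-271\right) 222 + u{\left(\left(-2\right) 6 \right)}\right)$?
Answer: $-242541$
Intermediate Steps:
$u{\left(d \right)} = d + 2 d^{2}$ ($u{\left(d \right)} = \left(d^{2} + d^{2}\right) + d = 2 d^{2} + d = d + 2 d^{2}$)
$-182655 + \left(\left(-271\right) 222 + u{\left(\left(-2\right) 6 \right)}\right) = -182655 - \left(60162 - \left(-2\right) 6 \left(1 + 2 \left(\left(-2\right) 6\right)\right)\right) = -182655 - \left(60162 + 12 \left(1 + 2 \left(-12\right)\right)\right) = -182655 - \left(60162 + 12 \left(1 - 24\right)\right) = -182655 - 59886 = -242541$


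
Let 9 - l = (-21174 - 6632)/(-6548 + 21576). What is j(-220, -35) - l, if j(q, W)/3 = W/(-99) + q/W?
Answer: 15738715/1735734 ≈ 9.0675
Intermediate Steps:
j(q, W) = -W/33 + 3*q/W (j(q, W) = 3*(W/(-99) + q/W) = 3*(W*(-1/99) + q/W) = 3*(-W/99 + q/W) = -W/33 + 3*q/W)
l = 81529/7514 (l = 9 - (-21174 - 6632)/(-6548 + 21576) = 9 - (-27806)/15028 = 9 - 1*(-13903/7514) = 9 + 13903/7514 = 81529/7514 ≈ 10.850)
j(-220, -35) - l = (-1/33*(-35) + 3*(-220)/(-35)) - 1*81529/7514 = (35/33 + 3*(-220)*(-1/35)) - 81529/7514 = (35/33 + 132/7) - 81529/7514 = 4601/231 - 81529/7514 = 15738715/1735734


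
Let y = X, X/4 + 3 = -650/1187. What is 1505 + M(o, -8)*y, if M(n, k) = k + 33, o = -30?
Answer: 1365335/1187 ≈ 1150.2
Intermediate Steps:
M(n, k) = 33 + k
X = -16844/1187 (X = -12 + 4*(-650/1187) = -12 - 2600/1187 = -16844/1187 ≈ -14.190)
y = -16844/1187 ≈ -14.190
1505 + M(o, -8)*y = 1505 + (33 - 8)*(-16844/1187) = 1505 + 25*(-16844/1187) = 1505 - 421100/1187 = 1365335/1187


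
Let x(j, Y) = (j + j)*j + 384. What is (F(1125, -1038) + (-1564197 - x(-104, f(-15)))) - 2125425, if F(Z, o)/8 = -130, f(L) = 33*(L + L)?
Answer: -3712678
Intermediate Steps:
f(L) = 66*L (f(L) = 33*(2*L) = 66*L)
x(j, Y) = 384 + 2*j² (x(j, Y) = (2*j)*j + 384 = 2*j² + 384 = 384 + 2*j²)
F(Z, o) = -1040 (F(Z, o) = 8*(-130) = -1040)
(F(1125, -1038) + (-1564197 - x(-104, f(-15)))) - 2125425 = (-1040 + (-1564197 - (384 + 2*(-104)²))) - 2125425 = (-1040 + (-1564197 - (384 + 2*10816))) - 2125425 = (-1040 + (-1564197 - (384 + 21632))) - 2125425 = (-1040 + (-1564197 - 1*22016)) - 2125425 = (-1040 + (-1564197 - 22016)) - 2125425 = (-1040 - 1586213) - 2125425 = -1587253 - 2125425 = -3712678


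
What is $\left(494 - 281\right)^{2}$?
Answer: $45369$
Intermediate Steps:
$\left(494 - 281\right)^{2} = 213^{2} = 45369$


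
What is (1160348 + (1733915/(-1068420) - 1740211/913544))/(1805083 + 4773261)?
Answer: 56627634550686283/321039199047176256 ≈ 0.17639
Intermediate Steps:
(1160348 + (1733915/(-1068420) - 1740211/913544))/(1805083 + 4773261) = (1160348 + (1733915*(-1/1068420) - 1740211*1/913544))/6578344 = (1160348 + (-346783/213684 - 1740211/913544))*(1/6578344) = (1160348 - 172164194069/48802434024)*(1/6578344) = (56627634550686283/48802434024)*(1/6578344) = 56627634550686283/321039199047176256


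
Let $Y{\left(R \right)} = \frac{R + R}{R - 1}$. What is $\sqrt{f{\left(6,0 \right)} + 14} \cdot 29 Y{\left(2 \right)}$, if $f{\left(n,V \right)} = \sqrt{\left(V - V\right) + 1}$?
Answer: $116 \sqrt{15} \approx 449.27$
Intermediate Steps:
$f{\left(n,V \right)} = 1$ ($f{\left(n,V \right)} = \sqrt{0 + 1} = \sqrt{1} = 1$)
$Y{\left(R \right)} = \frac{2 R}{-1 + R}$
$\sqrt{f{\left(6,0 \right)} + 14} \cdot 29 Y{\left(2 \right)} = \sqrt{1 + 14} \cdot 29 \cdot 2 \cdot 2 \frac{1}{-1 + 2} = \sqrt{15} \cdot 29 \cdot 2 \cdot 2 \cdot 1^{-1} = 29 \sqrt{15} \cdot 2 \cdot 2 \cdot 1 = 29 \sqrt{15} \cdot 4 = 116 \sqrt{15}$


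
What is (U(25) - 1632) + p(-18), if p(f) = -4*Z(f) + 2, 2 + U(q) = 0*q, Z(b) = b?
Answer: -1560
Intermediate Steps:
U(q) = -2 (U(q) = -2 + 0*q = -2 + 0 = -2)
p(f) = 2 - 4*f (p(f) = -4*f + 2 = 2 - 4*f)
(U(25) - 1632) + p(-18) = (-2 - 1632) + (2 - 4*(-18)) = -1634 + (2 + 72) = -1634 + 74 = -1560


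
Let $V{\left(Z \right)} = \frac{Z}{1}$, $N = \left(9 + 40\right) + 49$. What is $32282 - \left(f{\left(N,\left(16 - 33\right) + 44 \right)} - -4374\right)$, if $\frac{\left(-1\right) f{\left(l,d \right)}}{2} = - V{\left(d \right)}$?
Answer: $27854$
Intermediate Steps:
$N = 98$ ($N = 49 + 49 = 98$)
$V{\left(Z \right)} = Z$ ($V{\left(Z \right)} = Z 1 = Z$)
$f{\left(l,d \right)} = 2 d$ ($f{\left(l,d \right)} = - 2 \left(- d\right) = 2 d$)
$32282 - \left(f{\left(N,\left(16 - 33\right) + 44 \right)} - -4374\right) = 32282 - \left(2 \left(\left(16 - 33\right) + 44\right) - -4374\right) = 32282 - \left(2 \left(-17 + 44\right) + 4374\right) = 32282 - \left(2 \cdot 27 + 4374\right) = 32282 - \left(54 + 4374\right) = 32282 - 4428 = 27854$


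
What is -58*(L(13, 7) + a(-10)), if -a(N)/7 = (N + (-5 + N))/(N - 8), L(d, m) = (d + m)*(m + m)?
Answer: -141085/9 ≈ -15676.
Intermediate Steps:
L(d, m) = 2*m*(d + m) (L(d, m) = (d + m)*(2*m) = 2*m*(d + m))
a(N) = -7*(-5 + 2*N)/(-8 + N) (a(N) = -7*(N + (-5 + N))/(N - 8) = -7*(-5 + 2*N)/(-8 + N))
-58*(L(13, 7) + a(-10)) = -58*(2*7*(13 + 7) + 7*(5 - 2*(-10))/(-8 - 10)) = -58*(2*7*20 + 7*(5 + 20)/(-18)) = -58*(280 + 7*(-1/18)*25) = -58*(280 - 175/18) = -58*4865/18 = -141085/9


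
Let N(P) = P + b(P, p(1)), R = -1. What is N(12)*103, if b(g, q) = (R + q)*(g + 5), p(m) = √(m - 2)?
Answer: -515 + 1751*I ≈ -515.0 + 1751.0*I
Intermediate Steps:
p(m) = √(-2 + m)
b(g, q) = (-1 + q)*(5 + g) (b(g, q) = (-1 + q)*(g + 5) = (-1 + q)*(5 + g))
N(P) = -5 + 5*I + I*P (N(P) = P + (-5 - P + 5*√(-2 + 1) + P*√(-2 + 1)) = P + (-5 - P + 5*√(-1) + P*√(-1)) = P + (-5 - P + 5*I + P*I) = P + (-5 - P + 5*I + I*P) = -5 + 5*I + I*P)
N(12)*103 = (-5 + 5*I + I*12)*103 = (-5 + 5*I + 12*I)*103 = (-5 + 17*I)*103 = -515 + 1751*I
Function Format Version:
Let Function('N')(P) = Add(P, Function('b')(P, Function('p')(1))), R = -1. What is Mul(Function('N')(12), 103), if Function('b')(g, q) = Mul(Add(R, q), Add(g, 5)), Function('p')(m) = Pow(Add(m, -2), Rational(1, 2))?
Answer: Add(-515, Mul(1751, I)) ≈ Add(-515.00, Mul(1751.0, I))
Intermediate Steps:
Function('p')(m) = Pow(Add(-2, m), Rational(1, 2))
Function('b')(g, q) = Mul(Add(-1, q), Add(5, g)) (Function('b')(g, q) = Mul(Add(-1, q), Add(g, 5)) = Mul(Add(-1, q), Add(5, g)))
Function('N')(P) = Add(-5, Mul(5, I), Mul(I, P)) (Function('N')(P) = Add(P, Add(-5, Mul(-1, P), Mul(5, Pow(Add(-2, 1), Rational(1, 2))), Mul(P, Pow(Add(-2, 1), Rational(1, 2))))) = Add(P, Add(-5, Mul(-1, P), Mul(5, Pow(-1, Rational(1, 2))), Mul(P, Pow(-1, Rational(1, 2))))) = Add(P, Add(-5, Mul(-1, P), Mul(5, I), Mul(P, I))) = Add(P, Add(-5, Mul(-1, P), Mul(5, I), Mul(I, P))) = Add(-5, Mul(5, I), Mul(I, P)))
Mul(Function('N')(12), 103) = Mul(Add(-5, Mul(5, I), Mul(I, 12)), 103) = Mul(Add(-5, Mul(5, I), Mul(12, I)), 103) = Mul(Add(-5, Mul(17, I)), 103) = Add(-515, Mul(1751, I))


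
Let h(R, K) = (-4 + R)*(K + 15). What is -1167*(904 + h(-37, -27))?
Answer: -1629132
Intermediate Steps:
h(R, K) = (-4 + R)*(15 + K)
-1167*(904 + h(-37, -27)) = -1167*(904 + (-60 - 4*(-27) + 15*(-37) - 27*(-37))) = -1167*(904 + (-60 + 108 - 555 + 999)) = -1167*(904 + 492) = -1167*1396 = -1629132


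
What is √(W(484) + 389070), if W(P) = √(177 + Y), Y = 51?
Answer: √(389070 + 2*√57) ≈ 623.77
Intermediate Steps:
W(P) = 2*√57 (W(P) = √(177 + 51) = √228 = 2*√57)
√(W(484) + 389070) = √(2*√57 + 389070) = √(389070 + 2*√57)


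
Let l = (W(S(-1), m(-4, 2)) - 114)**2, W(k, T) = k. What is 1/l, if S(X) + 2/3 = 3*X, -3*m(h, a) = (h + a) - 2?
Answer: 9/124609 ≈ 7.2226e-5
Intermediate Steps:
m(h, a) = 2/3 - a/3 - h/3 (m(h, a) = -((h + a) - 2)/3 = -((a + h) - 2)/3 = -(-2 + a + h)/3 = 2/3 - a/3 - h/3)
S(X) = -2/3 + 3*X
l = 124609/9 (l = ((-2/3 + 3*(-1)) - 114)**2 = ((-2/3 - 3) - 114)**2 = (-11/3 - 114)**2 = (-353/3)**2 = 124609/9 ≈ 13845.)
1/l = 1/(124609/9) = 9/124609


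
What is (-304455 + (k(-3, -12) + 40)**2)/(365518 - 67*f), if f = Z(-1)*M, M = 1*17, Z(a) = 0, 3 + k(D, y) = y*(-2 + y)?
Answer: -131215/182759 ≈ -0.71797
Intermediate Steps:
k(D, y) = -3 + y*(-2 + y)
M = 17
f = 0 (f = 0*17 = 0)
(-304455 + (k(-3, -12) + 40)**2)/(365518 - 67*f) = (-304455 + ((-3 + (-12)**2 - 2*(-12)) + 40)**2)/(365518 - 67*0) = (-304455 + ((-3 + 144 + 24) + 40)**2)/(365518 + 0) = (-304455 + (165 + 40)**2)/365518 = (-304455 + 205**2)*(1/365518) = (-304455 + 42025)*(1/365518) = -262430*1/365518 = -131215/182759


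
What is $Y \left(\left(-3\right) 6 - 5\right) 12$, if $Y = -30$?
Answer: $8280$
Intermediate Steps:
$Y \left(\left(-3\right) 6 - 5\right) 12 = - 30 \left(\left(-3\right) 6 - 5\right) 12 = - 30 \left(-18 - 5\right) 12 = \left(-30\right) \left(-23\right) 12 = 690 \cdot 12 = 8280$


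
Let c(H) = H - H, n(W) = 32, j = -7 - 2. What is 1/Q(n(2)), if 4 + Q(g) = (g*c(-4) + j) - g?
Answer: -1/45 ≈ -0.022222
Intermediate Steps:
j = -9
c(H) = 0
Q(g) = -13 - g (Q(g) = -4 + ((g*0 - 9) - g) = -4 + ((0 - 9) - g) = -4 + (-9 - g) = -13 - g)
1/Q(n(2)) = 1/(-13 - 1*32) = 1/(-13 - 32) = 1/(-45) = -1/45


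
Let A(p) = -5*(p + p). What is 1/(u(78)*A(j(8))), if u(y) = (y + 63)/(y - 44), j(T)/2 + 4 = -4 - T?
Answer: 17/22560 ≈ 0.00075355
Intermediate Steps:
j(T) = -16 - 2*T (j(T) = -8 + 2*(-4 - T) = -8 + (-8 - 2*T) = -16 - 2*T)
u(y) = (63 + y)/(-44 + y)
A(p) = -10*p
1/(u(78)*A(j(8))) = 1/((((63 + 78)/(-44 + 78)))*((-10*(-16 - 2*8)))) = 1/(((141/34))*((-10*(-16 - 16)))) = 1/((((1/34)*141))*((-10*(-32)))) = 1/((141/34)*320) = (34/141)*(1/320) = 17/22560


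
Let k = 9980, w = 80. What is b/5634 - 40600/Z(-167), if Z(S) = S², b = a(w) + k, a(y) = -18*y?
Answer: 4715830/78563313 ≈ 0.060026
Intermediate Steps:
b = 8540 (b = -18*80 + 9980 = -1440 + 9980 = 8540)
b/5634 - 40600/Z(-167) = 8540/5634 - 40600/((-167)²) = 8540*(1/5634) - 40600/27889 = 4270/2817 - 40600*1/27889 = 4270/2817 - 40600/27889 = 4715830/78563313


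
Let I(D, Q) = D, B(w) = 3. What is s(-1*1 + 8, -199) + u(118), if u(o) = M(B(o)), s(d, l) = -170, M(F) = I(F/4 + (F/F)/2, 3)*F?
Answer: -665/4 ≈ -166.25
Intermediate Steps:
M(F) = F*(½ + F/4) (M(F) = (F/4 + (F/F)/2)*F = (F*(¼) + 1*(½))*F = (F/4 + ½)*F = (½ + F/4)*F = F*(½ + F/4))
u(o) = 15/4 (u(o) = (¼)*3*(2 + 3) = (¼)*3*5 = 15/4)
s(-1*1 + 8, -199) + u(118) = -170 + 15/4 = -665/4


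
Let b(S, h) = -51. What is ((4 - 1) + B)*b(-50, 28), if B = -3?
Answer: 0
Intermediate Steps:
((4 - 1) + B)*b(-50, 28) = ((4 - 1) - 3)*(-51) = (3 - 3)*(-51) = 0*(-51) = 0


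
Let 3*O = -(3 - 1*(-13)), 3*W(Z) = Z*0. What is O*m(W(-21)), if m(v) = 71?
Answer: -1136/3 ≈ -378.67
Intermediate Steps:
W(Z) = 0 (W(Z) = (Z*0)/3 = (1/3)*0 = 0)
O = -16/3 (O = (-(3 - 1*(-13)))/3 = (-(3 + 13))/3 = (-1*16)/3 = (1/3)*(-16) = -16/3 ≈ -5.3333)
O*m(W(-21)) = -16/3*71 = -1136/3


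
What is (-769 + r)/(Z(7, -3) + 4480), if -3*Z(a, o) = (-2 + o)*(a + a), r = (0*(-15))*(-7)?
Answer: -2307/13510 ≈ -0.17076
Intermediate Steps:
r = 0 (r = 0*(-7) = 0)
Z(a, o) = -2*a*(-2 + o)/3 (Z(a, o) = -(-2 + o)*(a + a)/3 = -(-2 + o)*2*a/3 = -2*a*(-2 + o)/3)
(-769 + r)/(Z(7, -3) + 4480) = (-769 + 0)/((⅔)*7*(2 - 1*(-3)) + 4480) = -769/((⅔)*7*(2 + 3) + 4480) = -769/((⅔)*7*5 + 4480) = -769/(70/3 + 4480) = -769/13510/3 = -769*3/13510 = -2307/13510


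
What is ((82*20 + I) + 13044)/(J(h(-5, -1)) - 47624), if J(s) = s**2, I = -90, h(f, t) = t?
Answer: -14594/47623 ≈ -0.30645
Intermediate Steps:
((82*20 + I) + 13044)/(J(h(-5, -1)) - 47624) = ((82*20 - 90) + 13044)/((-1)**2 - 47624) = ((1640 - 90) + 13044)/(1 - 47624) = (1550 + 13044)/(-47623) = 14594*(-1/47623) = -14594/47623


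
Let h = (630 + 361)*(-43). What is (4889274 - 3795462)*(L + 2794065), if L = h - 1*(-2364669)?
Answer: 5596074543252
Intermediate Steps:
h = -42613 (h = 991*(-43) = -42613)
L = 2322056 (L = -42613 - 1*(-2364669) = -42613 + 2364669 = 2322056)
(4889274 - 3795462)*(L + 2794065) = (4889274 - 3795462)*(2322056 + 2794065) = 1093812*5116121 = 5596074543252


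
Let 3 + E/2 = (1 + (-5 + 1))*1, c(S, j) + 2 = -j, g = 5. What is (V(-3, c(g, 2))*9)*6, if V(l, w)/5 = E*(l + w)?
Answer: 22680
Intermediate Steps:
c(S, j) = -2 - j
E = -12 (E = -6 + 2*((1 + (-5 + 1))*1) = -6 + 2*((1 - 4)*1) = -6 + 2*(-3*1) = -6 + 2*(-3) = -6 - 6 = -12)
V(l, w) = -60*l - 60*w (V(l, w) = 5*(-12*(l + w)) = 5*(-12*l - 12*w) = -60*l - 60*w)
(V(-3, c(g, 2))*9)*6 = ((-60*(-3) - 60*(-2 - 1*2))*9)*6 = ((180 - 60*(-2 - 2))*9)*6 = ((180 - 60*(-4))*9)*6 = ((180 + 240)*9)*6 = (420*9)*6 = 3780*6 = 22680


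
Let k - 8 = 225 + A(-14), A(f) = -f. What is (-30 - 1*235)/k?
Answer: -265/247 ≈ -1.0729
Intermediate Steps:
k = 247 (k = 8 + (225 - 1*(-14)) = 8 + (225 + 14) = 8 + 239 = 247)
(-30 - 1*235)/k = (-30 - 1*235)/247 = (-30 - 235)*(1/247) = -265*1/247 = -265/247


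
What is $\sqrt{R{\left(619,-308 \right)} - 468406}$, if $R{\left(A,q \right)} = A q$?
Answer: $i \sqrt{659058} \approx 811.82 i$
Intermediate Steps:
$\sqrt{R{\left(619,-308 \right)} - 468406} = \sqrt{619 \left(-308\right) - 468406} = \sqrt{-190652 - 468406} = \sqrt{-659058} = i \sqrt{659058}$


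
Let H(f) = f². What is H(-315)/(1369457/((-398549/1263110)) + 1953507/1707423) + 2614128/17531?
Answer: 122532218220237131988177/821857886246111723879 ≈ 149.09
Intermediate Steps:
H(-315)/(1369457/((-398549/1263110)) + 1953507/1707423) + 2614128/17531 = (-315)²/(1369457/((-398549/1263110)) + 1953507/1707423) + 2614128/17531 = 99225/(1369457/((-398549*1/1263110)) + 1953507*(1/1707423)) + 2614128*(1/17531) = 99225/(1369457/(-398549/1263110) + 651169/569141) + 2614128/17531 = 99225/(1369457*(-1263110/398549) + 651169/569141) + 2614128/17531 = 99225/(-1729774831270/398549 + 651169/569141) + 2614128/17531 = 99225/(-984485517721085289/226830576409) + 2614128/17531 = 99225*(-226830576409/984485517721085289) + 2614128/17531 = -1071774473532525/46880262748623109 + 2614128/17531 = 122532218220237131988177/821857886246111723879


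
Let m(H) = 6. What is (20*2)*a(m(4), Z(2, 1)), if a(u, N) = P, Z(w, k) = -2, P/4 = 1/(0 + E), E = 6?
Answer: 80/3 ≈ 26.667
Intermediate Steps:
P = ⅔ (P = 4/(0 + 6) = 4/6 = 4*(⅙) = ⅔ ≈ 0.66667)
a(u, N) = ⅔
(20*2)*a(m(4), Z(2, 1)) = (20*2)*(⅔) = 40*(⅔) = 80/3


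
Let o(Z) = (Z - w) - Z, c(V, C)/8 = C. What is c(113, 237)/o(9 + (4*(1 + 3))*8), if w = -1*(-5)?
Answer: -1896/5 ≈ -379.20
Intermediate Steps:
w = 5
c(V, C) = 8*C
o(Z) = -5 (o(Z) = (Z - 1*5) - Z = (Z - 5) - Z = (-5 + Z) - Z = -5)
c(113, 237)/o(9 + (4*(1 + 3))*8) = (8*237)/(-5) = 1896*(-⅕) = -1896/5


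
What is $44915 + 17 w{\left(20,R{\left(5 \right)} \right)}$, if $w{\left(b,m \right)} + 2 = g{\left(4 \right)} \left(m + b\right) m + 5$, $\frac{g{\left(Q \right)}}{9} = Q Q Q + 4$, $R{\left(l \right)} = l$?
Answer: $1345466$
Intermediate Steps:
$g{\left(Q \right)} = 36 + 9 Q^{3}$ ($g{\left(Q \right)} = 9 \left(Q Q Q + 4\right) = 9 \left(Q^{2} Q + 4\right) = 9 \left(Q^{3} + 4\right) = 9 \left(4 + Q^{3}\right) = 36 + 9 Q^{3}$)
$w{\left(b,m \right)} = 3 + m \left(612 b + 612 m\right)$ ($w{\left(b,m \right)} = -2 + \left(\left(36 + 9 \cdot 4^{3}\right) \left(m + b\right) m + 5\right) = -2 + \left(\left(36 + 9 \cdot 64\right) \left(b + m\right) m + 5\right) = -2 + \left(\left(36 + 576\right) \left(b + m\right) m + 5\right) = -2 + \left(612 \left(b + m\right) m + 5\right) = -2 + \left(\left(612 b + 612 m\right) m + 5\right) = -2 + \left(m \left(612 b + 612 m\right) + 5\right) = -2 + \left(5 + m \left(612 b + 612 m\right)\right) = 3 + m \left(612 b + 612 m\right)$)
$44915 + 17 w{\left(20,R{\left(5 \right)} \right)} = 44915 + 17 \left(3 + 612 \cdot 5^{2} + 612 \cdot 20 \cdot 5\right) = 44915 + 17 \left(3 + 612 \cdot 25 + 61200\right) = 44915 + 17 \left(3 + 15300 + 61200\right) = 44915 + 17 \cdot 76503 = 44915 + 1300551 = 1345466$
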